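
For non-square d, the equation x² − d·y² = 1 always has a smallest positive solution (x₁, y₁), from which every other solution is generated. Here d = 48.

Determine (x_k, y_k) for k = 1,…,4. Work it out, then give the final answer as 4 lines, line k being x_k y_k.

√48 = [6; 1,12, …], period ℓ=2 (even) → k=1
a_0=6:  p_0=6·1+0=6,  q_0=6·0+1=1
a_1=1:  p_1=1·6+1=7,  q_1=1·1+0=1
fundamental: x₁=7, y₁=1  (since 49 − 48·1 = 1)
(7+1√48)^2 = 97 + 14√48
(7+1√48)^3 = 1351 + 195√48
(7+1√48)^4 = 18817 + 2716√48

7 1
97 14
1351 195
18817 2716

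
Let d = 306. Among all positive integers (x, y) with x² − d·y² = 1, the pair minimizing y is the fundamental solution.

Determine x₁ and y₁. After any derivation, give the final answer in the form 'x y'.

35 2

d=306: √d = [17; 2,34] (ℓ=2, even), read p_1/q_1
step 0: (17, 1)  from 17·(1,0) + (0,1)
step 1: (35, 2)  from 2·(17,1) + (1,0)
fundamental: x₁=35, y₁=2  (since 1225 − 306·4 = 1)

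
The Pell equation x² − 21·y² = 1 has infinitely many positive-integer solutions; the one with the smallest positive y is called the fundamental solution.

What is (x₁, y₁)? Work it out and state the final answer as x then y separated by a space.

√21 = [4; 1,1,2,1,1,8, …], period ℓ=6 (even) → k=5
step 0: (4, 1)  from 4·(1,0) + (0,1)
step 1: (5, 1)  from 1·(4,1) + (1,0)
step 2: (9, 2)  from 1·(5,1) + (4,1)
step 3: (23, 5)  from 2·(9,2) + (5,1)
step 4: (32, 7)  from 1·(23,5) + (9,2)
step 5: (55, 12)  from 1·(32,7) + (23,5)
(x₁, y₁) = (55, 12);  55² − 21·12² = 1 ✓

55 12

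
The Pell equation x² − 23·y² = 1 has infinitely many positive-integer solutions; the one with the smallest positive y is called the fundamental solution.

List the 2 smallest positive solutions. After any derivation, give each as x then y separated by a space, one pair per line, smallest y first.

d=23: √d = [4; 1,3,1,8] (ℓ=4, even), read p_3/q_3
k=0  a_k=4  p_k/q_k = 4/1
…
k=2  a_k=3  p_k/q_k = 19/4
k=3  a_k=1  p_k/q_k = 24/5
(x₁, y₁) = (24, 5);  24² − 23·5² = 1 ✓
k=2:  x_2 = 24·24+23·5·5 = 1151,  y_2 = 24·5+5·24 = 240

24 5
1151 240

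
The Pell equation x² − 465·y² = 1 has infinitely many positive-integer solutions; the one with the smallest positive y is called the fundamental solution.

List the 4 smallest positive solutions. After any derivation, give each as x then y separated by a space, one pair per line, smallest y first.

√465 = [21; 1,1,3,2,2,2,3,1,1,42, …], period ℓ=10 (even) → k=9
step 0: (21, 1)  from 21·(1,0) + (0,1)
…
step 8: (8949, 415)  from 1·(6922,321) + (2027,94)
step 9: (15871, 736)  from 1·(8949,415) + (6922,321)
→ (15871, 736).  Check: 15871²=251888641, 465·736²=251888640, difference 1.
n=2: (15871,736)∘(15871,736) = (15871·15871+465·736·736, 15871·736+736·15871) = (503777281,23362112)
n=3: (503777281,23362112)∘(15871,736) = (15871·503777281+465·736·23362112, 15871·23362112+736·503777281) = (15990898437631,741560158368)
n=4: (15990898437631,741560158368)∘(15871,736) = (15871·15990898437631+465·736·741560158368, 15871·741560158368+736·15990898437631) = (507583097703505921,23538602523554944)

15871 736
503777281 23362112
15990898437631 741560158368
507583097703505921 23538602523554944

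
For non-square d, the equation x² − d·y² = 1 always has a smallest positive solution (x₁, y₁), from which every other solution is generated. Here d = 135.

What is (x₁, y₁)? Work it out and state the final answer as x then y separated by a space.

√135 = [11; 1,1,1,1,1,1,1,22, …], period ℓ=8 (even) → k=7
k=0  a_k=11  p_k/q_k = 11/1
…
k=6  a_k=1  p_k/q_k = 151/13
k=7  a_k=1  p_k/q_k = 244/21
(x₁, y₁) = (244, 21);  244² − 135·21² = 1 ✓

244 21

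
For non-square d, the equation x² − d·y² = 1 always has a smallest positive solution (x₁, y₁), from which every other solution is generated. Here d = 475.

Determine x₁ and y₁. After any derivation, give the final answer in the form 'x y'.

57799 2652

d=475: √d = [21; 1,3,1,6,2,6,1,3,1,42] (ℓ=10, even), read p_9/q_9
step 0: (21, 1)  from 21·(1,0) + (0,1)
step 1: (22, 1)  from 1·(21,1) + (1,0)
step 2: (87, 4)  from 3·(22,1) + (21,1)
step 3: (109, 5)  from 1·(87,4) + (22,1)
step 4: (741, 34)  from 6·(109,5) + (87,4)
step 5: (1591, 73)  from 2·(741,34) + (109,5)
step 6: (10287, 472)  from 6·(1591,73) + (741,34)
step 7: (11878, 545)  from 1·(10287,472) + (1591,73)
step 8: (45921, 2107)  from 3·(11878,545) + (10287,472)
step 9: (57799, 2652)  from 1·(45921,2107) + (11878,545)
→ (57799, 2652).  Check: 57799²=3340724401, 475·2652²=3340724400, difference 1.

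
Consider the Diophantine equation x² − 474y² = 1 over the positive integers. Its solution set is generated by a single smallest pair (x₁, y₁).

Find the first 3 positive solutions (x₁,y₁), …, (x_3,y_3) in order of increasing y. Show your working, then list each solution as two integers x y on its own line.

193549 8890
74922430801 3441301220
29002323118011949 1332120819650670

[21; 1,3,2,1,1,…,3,1,42] for √474; ℓ=14 ⇒ convergent index 13
k=0  a_k=21  p_k/q_k = 21/1
…
k=3  a_k=2  p_k/q_k = 196/9
…
k=5  a_k=1  p_k/q_k = 479/22
…
k=7  a_k=6  p_k/q_k = 5051/232
…
k=12  a_k=3  p_k/q_k = 149331/6859
k=13  a_k=1  p_k/q_k = 193549/8890
fundamental: x₁=193549, y₁=8890  (since 37461215401 − 474·79032100 = 1)
(x_2, y_2) = (193549·193549 + 474·8890·8890, 193549·8890 + 8890·193549) = (74922430801, 3441301220)
(x_3, y_3) = (193549·74922430801 + 474·8890·3441301220, 193549·3441301220 + 8890·74922430801) = (29002323118011949, 1332120819650670)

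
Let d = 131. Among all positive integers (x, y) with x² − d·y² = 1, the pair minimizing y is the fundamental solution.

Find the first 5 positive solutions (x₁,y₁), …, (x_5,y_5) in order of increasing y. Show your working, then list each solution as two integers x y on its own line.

10610 927
225144199 19670940
4777559892170 417417345873
101379820686703201 8857596059754120
2151279790194282033050 187958187970565080527

√131 → a₀=11, period (2,4,11,4,2,22); ℓ=6 even so k=5
i=0: a=11 ⇒ p=11, q=1
i=1: a=2 ⇒ p=23, q=2
…
i=3: a=11 ⇒ p=1156, q=101
i=4: a=4 ⇒ p=4727, q=413
i=5: a=2 ⇒ p=10610, q=927
(x₁, y₁) = (10610, 927);  10610² − 131·927² = 1 ✓
(10610+927√131)^2 = 225144199 + 19670940√131
(10610+927√131)^3 = 4777559892170 + 417417345873√131
(10610+927√131)^4 = 101379820686703201 + 8857596059754120√131
(10610+927√131)^5 = 2151279790194282033050 + 187958187970565080527√131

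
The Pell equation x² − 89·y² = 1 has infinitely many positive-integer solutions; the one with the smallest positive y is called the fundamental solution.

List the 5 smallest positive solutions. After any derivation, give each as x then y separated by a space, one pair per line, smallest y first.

500001 53000
500002000001 53000106000
500003000004500001 53000212000159000
500004000010000008000001 53000318000530000212000
500005000017500025000012500001 53000424001113001060000265000

√89 = [9; 2,3,3,2,18, …], period ℓ=5 (odd) → k=9
k=0  a_k=9  p_k/q_k = 9/1
…
k=2  a_k=3  p_k/q_k = 66/7
k=3  a_k=3  p_k/q_k = 217/23
k=4  a_k=2  p_k/q_k = 500/53
k=5  a_k=18  p_k/q_k = 9217/977
…
k=7  a_k=3  p_k/q_k = 66019/6998
k=8  a_k=3  p_k/q_k = 216991/23001
k=9  a_k=2  p_k/q_k = 500001/53000
→ (500001, 53000).  Check: 500001²=250001000001, 89·53000²=250001000000, difference 1.
(500001+53000√89)^2 = 500002000001 + 53000106000√89
(500001+53000√89)^3 = 500003000004500001 + 53000212000159000√89
(500001+53000√89)^4 = 500004000010000008000001 + 53000318000530000212000√89
(500001+53000√89)^5 = 500005000017500025000012500001 + 53000424001113001060000265000√89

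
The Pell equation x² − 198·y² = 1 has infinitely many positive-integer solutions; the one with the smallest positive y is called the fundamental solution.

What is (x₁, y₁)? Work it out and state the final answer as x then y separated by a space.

√198 → a₀=14, period (14,28); ℓ=2 even so k=1
k=0  a_k=14  p_k/q_k = 14/1
k=1  a_k=14  p_k/q_k = 197/14
fundamental: x₁=197, y₁=14  (since 38809 − 198·196 = 1)

197 14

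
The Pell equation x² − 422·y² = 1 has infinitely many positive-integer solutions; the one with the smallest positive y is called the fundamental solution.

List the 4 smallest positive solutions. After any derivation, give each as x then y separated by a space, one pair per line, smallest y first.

7022501 341850
98631040590001 4801283933700
1385273162348638202501 67434042451384025550
19456164335732849620362360001 947111261097768740333867400

d=422: √d = [20; 1,1,5,2,1,…,1,1,40] (ℓ=14, even), read p_13/q_13
a_0=20:  p_0=20·1+0=20,  q_0=20·0+1=1
…
a_2=1:  p_2=1·21+20=41,  q_2=1·1+1=2
…
a_4=2:  p_4=2·226+41=493,  q_4=2·11+2=24
…
a_7=20:  p_7=20·2650+719=53719,  q_7=20·129+35=2615
a_8=3:  p_8=3·53719+2650=163807,  q_8=3·2615+129=7974
a_9=1:  p_9=1·163807+53719=217526,  q_9=1·7974+2615=10589
…
a_11=5:  p_11=5·598859+217526=3211821,  q_11=5·29152+10589=156349
a_12=1:  p_12=1·3211821+598859=3810680,  q_12=1·156349+29152=185501
a_13=1:  p_13=1·3810680+3211821=7022501,  q_13=1·185501+156349=341850
fundamental: x₁=7022501, y₁=341850  (since 49315520295001 − 422·116861422500 = 1)
n=2: (7022501,341850)∘(7022501,341850) = (7022501·7022501+422·341850·341850, 7022501·341850+341850·7022501) = (98631040590001,4801283933700)
n=3: (98631040590001,4801283933700)∘(7022501,341850) = (7022501·98631040590001+422·341850·4801283933700, 7022501·4801283933700+341850·98631040590001) = (1385273162348638202501,67434042451384025550)
n=4: (1385273162348638202501,67434042451384025550)∘(7022501,341850) = (7022501·1385273162348638202501+422·341850·67434042451384025550, 7022501·67434042451384025550+341850·1385273162348638202501) = (19456164335732849620362360001,947111261097768740333867400)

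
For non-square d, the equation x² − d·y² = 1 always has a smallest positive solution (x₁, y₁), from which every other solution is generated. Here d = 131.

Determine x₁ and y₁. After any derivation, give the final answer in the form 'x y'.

√131 = [11; 2,4,11,4,2,22, …], period ℓ=6 (even) → k=5
k=0  a_k=11  p_k/q_k = 11/1
…
k=4  a_k=4  p_k/q_k = 4727/413
k=5  a_k=2  p_k/q_k = 10610/927
(x₁, y₁) = (10610, 927);  10610² − 131·927² = 1 ✓

10610 927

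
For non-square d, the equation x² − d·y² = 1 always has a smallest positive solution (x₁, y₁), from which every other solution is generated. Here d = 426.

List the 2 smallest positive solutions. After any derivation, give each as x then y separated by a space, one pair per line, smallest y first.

√426 → a₀=20, period (1,1,1,3,2,6,2,3,1,1,1,40); ℓ=12 even so k=11
a_0=20:  p_0=20·1+0=20,  q_0=20·0+1=1
a_1=1:  p_1=1·20+1=21,  q_1=1·1+0=1
…
a_4=3:  p_4=3·62+41=227,  q_4=3·3+2=11
…
a_7=2:  p_7=2·3323+516=7162,  q_7=2·161+25=347
…
a_10=1:  p_10=1·31971+24809=56780,  q_10=1·1549+1202=2751
a_11=1:  p_11=1·56780+31971=88751,  q_11=1·2751+1549=4300
fundamental: x₁=88751, y₁=4300  (since 7876740001 − 426·18490000 = 1)
k=2:  x_2 = 88751·88751+426·4300·4300 = 15753480001,  y_2 = 88751·4300+4300·88751 = 763258600

88751 4300
15753480001 763258600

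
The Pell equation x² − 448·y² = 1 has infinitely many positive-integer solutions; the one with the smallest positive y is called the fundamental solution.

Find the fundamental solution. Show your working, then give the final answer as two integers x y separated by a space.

127 6

√448 → a₀=21, period (6,42); ℓ=2 even so k=1
k=0  a_k=21  p_k/q_k = 21/1
k=1  a_k=6  p_k/q_k = 127/6
fundamental: x₁=127, y₁=6  (since 16129 − 448·36 = 1)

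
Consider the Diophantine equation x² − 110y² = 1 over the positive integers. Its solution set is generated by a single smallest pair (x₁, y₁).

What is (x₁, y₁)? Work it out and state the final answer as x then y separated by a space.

[10; 2,20] for √110; ℓ=2 ⇒ convergent index 1
a_0=10:  p_0=10·1+0=10,  q_0=10·0+1=1
a_1=2:  p_1=2·10+1=21,  q_1=2·1+0=2
fundamental: x₁=21, y₁=2  (since 441 − 110·4 = 1)

21 2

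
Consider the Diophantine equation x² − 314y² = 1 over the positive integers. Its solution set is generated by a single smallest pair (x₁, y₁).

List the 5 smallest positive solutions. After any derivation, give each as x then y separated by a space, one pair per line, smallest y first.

392499 22150
308110930001 17387705700
241866463828532499 13649314199066450
189864690372162243720001 10714684347621377411400
149043402212524750531884812499 8411005783500436710995110750

[17; 1,2,1,1,2,1,34] for √314; ℓ=7 ⇒ convergent index 13
i=0: a=17 ⇒ p=17, q=1
…
i=11: a=1 ⇒ p=109882, q=6201
i=12: a=2 ⇒ p=282617, q=15949
i=13: a=1 ⇒ p=392499, q=22150
→ (392499, 22150).  Check: 392499²=154055465001, 314·22150²=154055465000, difference 1.
k=2:  x_2 = 392499·392499+314·22150·22150 = 308110930001,  y_2 = 392499·22150+22150·392499 = 17387705700
k=3:  x_3 = 392499·308110930001+314·22150·17387705700 = 241866463828532499,  y_3 = 392499·17387705700+22150·308110930001 = 13649314199066450
k=4:  x_4 = 392499·241866463828532499+314·22150·13649314199066450 = 189864690372162243720001,  y_4 = 392499·13649314199066450+22150·241866463828532499 = 10714684347621377411400
k=5:  x_5 = 392499·189864690372162243720001+314·22150·10714684347621377411400 = 149043402212524750531884812499,  y_5 = 392499·10714684347621377411400+22150·189864690372162243720001 = 8411005783500436710995110750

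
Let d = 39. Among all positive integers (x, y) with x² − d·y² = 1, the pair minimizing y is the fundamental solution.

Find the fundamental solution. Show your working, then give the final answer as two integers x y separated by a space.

25 4

√39 = [6; 4,12, …], period ℓ=2 (even) → k=1
step 0: (6, 1)  from 6·(1,0) + (0,1)
step 1: (25, 4)  from 4·(6,1) + (1,0)
fundamental: x₁=25, y₁=4  (since 625 − 39·16 = 1)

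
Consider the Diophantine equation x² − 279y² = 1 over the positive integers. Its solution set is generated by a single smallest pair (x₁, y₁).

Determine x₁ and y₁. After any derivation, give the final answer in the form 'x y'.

1520 91

[16; 1,2,2,1,2,2,1,32] for √279; ℓ=8 ⇒ convergent index 7
a_0=16:  p_0=16·1+0=16,  q_0=16·0+1=1
…
a_2=2:  p_2=2·17+16=50,  q_2=2·1+1=3
a_3=2:  p_3=2·50+17=117,  q_3=2·3+1=7
…
a_6=2:  p_6=2·451+167=1069,  q_6=2·27+10=64
a_7=1:  p_7=1·1069+451=1520,  q_7=1·64+27=91
(x₁, y₁) = (1520, 91);  1520² − 279·91² = 1 ✓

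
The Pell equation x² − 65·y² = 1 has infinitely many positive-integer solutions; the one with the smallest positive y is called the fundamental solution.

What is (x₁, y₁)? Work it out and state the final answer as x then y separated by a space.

[8; 16] for √65; ℓ=1 ⇒ convergent index 1
step 0: (8, 1)  from 8·(1,0) + (0,1)
step 1: (129, 16)  from 16·(8,1) + (1,0)
→ (129, 16).  Check: 129²=16641, 65·16²=16640, difference 1.

129 16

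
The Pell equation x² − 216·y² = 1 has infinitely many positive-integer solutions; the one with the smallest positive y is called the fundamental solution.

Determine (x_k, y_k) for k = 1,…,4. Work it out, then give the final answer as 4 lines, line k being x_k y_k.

485 33
470449 32010
456335045 31049667
442644523201 30118144980

[14; 1,2,3,2,1,28] for √216; ℓ=6 ⇒ convergent index 5
step 0: (14, 1)  from 14·(1,0) + (0,1)
…
step 4: (338, 23)  from 2·(147,10) + (44,3)
step 5: (485, 33)  from 1·(338,23) + (147,10)
fundamental: x₁=485, y₁=33  (since 235225 − 216·1089 = 1)
k=2:  x_2 = 485·485+216·33·33 = 470449,  y_2 = 485·33+33·485 = 32010
k=3:  x_3 = 485·470449+216·33·32010 = 456335045,  y_3 = 485·32010+33·470449 = 31049667
k=4:  x_4 = 485·456335045+216·33·31049667 = 442644523201,  y_4 = 485·31049667+33·456335045 = 30118144980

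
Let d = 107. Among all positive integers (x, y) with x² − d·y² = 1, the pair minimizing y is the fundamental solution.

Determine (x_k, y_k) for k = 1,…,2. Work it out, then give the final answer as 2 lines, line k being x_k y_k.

d=107: √d = [10; 2,1,9,1,2,20] (ℓ=6, even), read p_5/q_5
step 0: (10, 1)  from 10·(1,0) + (0,1)
step 1: (21, 2)  from 2·(10,1) + (1,0)
…
step 3: (300, 29)  from 9·(31,3) + (21,2)
step 4: (331, 32)  from 1·(300,29) + (31,3)
step 5: (962, 93)  from 2·(331,32) + (300,29)
(x₁, y₁) = (962, 93);  962² − 107·93² = 1 ✓
k=2:  x_2 = 962·962+107·93·93 = 1850887,  y_2 = 962·93+93·962 = 178932

962 93
1850887 178932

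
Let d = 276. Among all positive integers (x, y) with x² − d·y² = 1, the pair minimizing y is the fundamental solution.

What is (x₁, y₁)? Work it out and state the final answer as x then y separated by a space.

7775 468

√276 = [16; 1,1,1,1,2,2,2,1,1,1,1,32, …], period ℓ=12 (even) → k=11
i=0: a=16 ⇒ p=16, q=1
i=1: a=1 ⇒ p=17, q=1
…
i=3: a=1 ⇒ p=50, q=3
i=4: a=1 ⇒ p=83, q=5
i=5: a=2 ⇒ p=216, q=13
…
i=8: a=1 ⇒ p=1761, q=106
i=9: a=1 ⇒ p=3007, q=181
i=10: a=1 ⇒ p=4768, q=287
i=11: a=1 ⇒ p=7775, q=468
→ (7775, 468).  Check: 7775²=60450625, 276·468²=60450624, difference 1.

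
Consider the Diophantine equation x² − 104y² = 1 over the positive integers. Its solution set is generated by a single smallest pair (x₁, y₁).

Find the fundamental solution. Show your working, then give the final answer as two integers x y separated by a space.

51 5

[10; 5,20] for √104; ℓ=2 ⇒ convergent index 1
k=0  a_k=10  p_k/q_k = 10/1
k=1  a_k=5  p_k/q_k = 51/5
fundamental: x₁=51, y₁=5  (since 2601 − 104·25 = 1)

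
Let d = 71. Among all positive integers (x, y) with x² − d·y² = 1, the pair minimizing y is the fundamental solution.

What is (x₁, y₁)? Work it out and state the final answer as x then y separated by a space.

√71 → a₀=8, period (2,2,1,7,1,2,2,16); ℓ=8 even so k=7
step 0: (8, 1)  from 8·(1,0) + (0,1)
step 1: (17, 2)  from 2·(8,1) + (1,0)
…
step 6: (1483, 176)  from 2·(514,61) + (455,54)
step 7: (3480, 413)  from 2·(1483,176) + (514,61)
fundamental: x₁=3480, y₁=413  (since 12110400 − 71·170569 = 1)

3480 413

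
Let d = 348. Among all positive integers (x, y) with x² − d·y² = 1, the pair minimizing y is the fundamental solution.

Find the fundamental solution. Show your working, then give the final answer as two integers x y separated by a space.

d=348: √d = [18; 1,1,1,8,1,1,1,36] (ℓ=8, even), read p_7/q_7
k=0  a_k=18  p_k/q_k = 18/1
…
k=4  a_k=8  p_k/q_k = 485/26
…
k=6  a_k=1  p_k/q_k = 1026/55
k=7  a_k=1  p_k/q_k = 1567/84
fundamental: x₁=1567, y₁=84  (since 2455489 − 348·7056 = 1)

1567 84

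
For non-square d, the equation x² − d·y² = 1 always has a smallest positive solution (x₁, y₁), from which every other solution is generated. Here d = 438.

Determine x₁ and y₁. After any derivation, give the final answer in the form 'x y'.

d=438: √d = [20; 1,12,1,40] (ℓ=4, even), read p_3/q_3
a_0=20:  p_0=20·1+0=20,  q_0=20·0+1=1
…
a_2=12:  p_2=12·21+20=272,  q_2=12·1+1=13
a_3=1:  p_3=1·272+21=293,  q_3=1·13+1=14
fundamental: x₁=293, y₁=14  (since 85849 − 438·196 = 1)

293 14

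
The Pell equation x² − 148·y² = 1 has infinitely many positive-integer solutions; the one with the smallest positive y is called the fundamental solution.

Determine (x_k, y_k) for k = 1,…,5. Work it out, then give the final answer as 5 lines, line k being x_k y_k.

d=148: √d = [12; 6,24] (ℓ=2, even), read p_1/q_1
i=0: a=12 ⇒ p=12, q=1
i=1: a=6 ⇒ p=73, q=6
(x₁, y₁) = (73, 6);  73² − 148·6² = 1 ✓
n=2: (73,6)∘(73,6) = (73·73+148·6·6, 73·6+6·73) = (10657,876)
n=3: (10657,876)∘(73,6) = (73·10657+148·6·876, 73·876+6·10657) = (1555849,127890)
n=4: (1555849,127890)∘(73,6) = (73·1555849+148·6·127890, 73·127890+6·1555849) = (227143297,18671064)
n=5: (227143297,18671064)∘(73,6) = (73·227143297+148·6·18671064, 73·18671064+6·227143297) = (33161365513,2725847454)

73 6
10657 876
1555849 127890
227143297 18671064
33161365513 2725847454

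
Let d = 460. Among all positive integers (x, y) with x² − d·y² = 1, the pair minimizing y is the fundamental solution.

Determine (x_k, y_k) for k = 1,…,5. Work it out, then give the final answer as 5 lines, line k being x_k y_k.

2535751 118230
12860066268001 599603681460
65219851798297071751 3040891269731634690
330762608834754335913072001 15421886156225925189922920
1677463232230609064240018182143751 78212126485069051161274736991150

√460 = [21; 2,4,3,1,2,10,2,1,3,4,2,42, …], period ℓ=12 (even) → k=11
i=0: a=21 ⇒ p=21, q=1
…
i=2: a=4 ⇒ p=193, q=9
i=3: a=3 ⇒ p=622, q=29
i=4: a=1 ⇒ p=815, q=38
i=5: a=2 ⇒ p=2252, q=105
i=6: a=10 ⇒ p=23335, q=1088
…
i=9: a=3 ⇒ p=265693, q=12388
i=10: a=4 ⇒ p=1135029, q=52921
i=11: a=2 ⇒ p=2535751, q=118230
(x₁, y₁) = (2535751, 118230);  2535751² − 460·118230² = 1 ✓
n=2: (2535751,118230)∘(2535751,118230) = (2535751·2535751+460·118230·118230, 2535751·118230+118230·2535751) = (12860066268001,599603681460)
n=3: (12860066268001,599603681460)∘(2535751,118230) = (2535751·12860066268001+460·118230·599603681460, 2535751·599603681460+118230·12860066268001) = (65219851798297071751,3040891269731634690)
n=4: (65219851798297071751,3040891269731634690)∘(2535751,118230) = (2535751·65219851798297071751+460·118230·3040891269731634690, 2535751·3040891269731634690+118230·65219851798297071751) = (330762608834754335913072001,15421886156225925189922920)
n=5: (330762608834754335913072001,15421886156225925189922920)∘(2535751,118230) = (2535751·330762608834754335913072001+460·118230·15421886156225925189922920, 2535751·15421886156225925189922920+118230·330762608834754335913072001) = (1677463232230609064240018182143751,78212126485069051161274736991150)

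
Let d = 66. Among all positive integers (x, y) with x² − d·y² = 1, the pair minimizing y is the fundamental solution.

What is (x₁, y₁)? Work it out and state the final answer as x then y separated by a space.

65 8

√66 = [8; 8,16, …], period ℓ=2 (even) → k=1
i=0: a=8 ⇒ p=8, q=1
i=1: a=8 ⇒ p=65, q=8
(x₁, y₁) = (65, 8);  65² − 66·8² = 1 ✓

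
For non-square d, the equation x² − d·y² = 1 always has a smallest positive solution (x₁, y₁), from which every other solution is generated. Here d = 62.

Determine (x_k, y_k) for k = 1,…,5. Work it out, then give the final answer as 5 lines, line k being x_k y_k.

63 8
7937 1008
999999 127000
125991937 16000992
15873984063 2015997992

[7; 1,6,1,14] for √62; ℓ=4 ⇒ convergent index 3
step 0: (7, 1)  from 7·(1,0) + (0,1)
step 1: (8, 1)  from 1·(7,1) + (1,0)
step 2: (55, 7)  from 6·(8,1) + (7,1)
step 3: (63, 8)  from 1·(55,7) + (8,1)
→ (63, 8).  Check: 63²=3969, 62·8²=3968, difference 1.
n=2: (63,8)∘(63,8) = (63·63+62·8·8, 63·8+8·63) = (7937,1008)
n=3: (7937,1008)∘(63,8) = (63·7937+62·8·1008, 63·1008+8·7937) = (999999,127000)
n=4: (999999,127000)∘(63,8) = (63·999999+62·8·127000, 63·127000+8·999999) = (125991937,16000992)
n=5: (125991937,16000992)∘(63,8) = (63·125991937+62·8·16000992, 63·16000992+8·125991937) = (15873984063,2015997992)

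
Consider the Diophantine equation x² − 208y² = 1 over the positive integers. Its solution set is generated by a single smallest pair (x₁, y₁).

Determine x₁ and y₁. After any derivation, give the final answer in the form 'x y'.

√208 = [14; 2,2,1,2,2,28, …], period ℓ=6 (even) → k=5
k=0  a_k=14  p_k/q_k = 14/1
k=1  a_k=2  p_k/q_k = 29/2
k=2  a_k=2  p_k/q_k = 72/5
…
k=4  a_k=2  p_k/q_k = 274/19
k=5  a_k=2  p_k/q_k = 649/45
fundamental: x₁=649, y₁=45  (since 421201 − 208·2025 = 1)

649 45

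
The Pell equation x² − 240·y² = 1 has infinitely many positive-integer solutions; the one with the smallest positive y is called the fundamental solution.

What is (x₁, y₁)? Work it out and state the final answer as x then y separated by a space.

d=240: √d = [15; 2,30] (ℓ=2, even), read p_1/q_1
step 0: (15, 1)  from 15·(1,0) + (0,1)
step 1: (31, 2)  from 2·(15,1) + (1,0)
(x₁, y₁) = (31, 2);  31² − 240·2² = 1 ✓

31 2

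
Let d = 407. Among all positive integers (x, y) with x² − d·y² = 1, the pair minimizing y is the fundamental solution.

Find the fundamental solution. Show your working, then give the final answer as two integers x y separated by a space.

d=407: √d = [20; 5,1,2,1,5,40] (ℓ=6, even), read p_5/q_5
i=0: a=20 ⇒ p=20, q=1
i=1: a=5 ⇒ p=101, q=5
…
i=3: a=2 ⇒ p=343, q=17
i=4: a=1 ⇒ p=464, q=23
i=5: a=5 ⇒ p=2663, q=132
fundamental: x₁=2663, y₁=132  (since 7091569 − 407·17424 = 1)

2663 132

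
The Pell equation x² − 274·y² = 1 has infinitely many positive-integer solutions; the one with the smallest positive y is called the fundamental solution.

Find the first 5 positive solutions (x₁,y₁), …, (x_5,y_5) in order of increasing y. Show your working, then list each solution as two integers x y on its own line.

d=274: √d = [16; 1,1,4,4,1,1,32] (ℓ=7, odd), read p_13/q_13
step 0: (16, 1)  from 16·(1,0) + (0,1)
step 1: (17, 1)  from 1·(16,1) + (1,0)
step 2: (33, 2)  from 1·(17,1) + (16,1)
step 3: (149, 9)  from 4·(33,2) + (17,1)
step 4: (629, 38)  from 4·(149,9) + (33,2)
…
step 6: (1407, 85)  from 1·(778,47) + (629,38)
…
step 8: (47209, 2852)  from 1·(45802,2767) + (1407,85)
step 9: (93011, 5619)  from 1·(47209,2852) + (45802,2767)
step 10: (419253, 25328)  from 4·(93011,5619) + (47209,2852)
step 11: (1770023, 106931)  from 4·(419253,25328) + (93011,5619)
step 12: (2189276, 132259)  from 1·(1770023,106931) + (419253,25328)
step 13: (3959299, 239190)  from 1·(2189276,132259) + (1770023,106931)
→ (3959299, 239190).  Check: 3959299²=15676048571401, 274·239190²=15676048571400, difference 1.
k=2:  x_2 = 3959299·3959299+274·239190·239190 = 31352097142801,  y_2 = 3959299·239190+239190·3959299 = 1894049455620
k=3:  x_3 = 3959299·31352097142801+274·239190·1894049455620 = 248264653730785753699,  y_3 = 3959299·1894049455620+239190·31352097142801 = 14998216231173381570
k=4:  x_4 = 3959299·248264653730785753699+274·239190·14998216231173381570 = 1965907990503261255572251201,  y_4 = 3959299·14998216231173381570+239190·248264653730785753699 = 118764845051735182903983240
k=5:  x_5 = 3959299·1965907990503261255572251201+274·239190·118764845051735182903983240 = 15567235081782895307198186429982499,  y_5 = 3959299·118764845051735182903983240+239190·1965907990503261255572251201 = 940451064496965117656884702915950

3959299 239190
31352097142801 1894049455620
248264653730785753699 14998216231173381570
1965907990503261255572251201 118764845051735182903983240
15567235081782895307198186429982499 940451064496965117656884702915950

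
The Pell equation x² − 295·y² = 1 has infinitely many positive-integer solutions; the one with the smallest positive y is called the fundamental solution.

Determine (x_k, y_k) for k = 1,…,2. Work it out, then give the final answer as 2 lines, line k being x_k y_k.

2024999 117900
8201241900001 477494764200

d=295: √d = [17; 5,1,2,3,2,6,2,3,2,1,5,34] (ℓ=12, even), read p_11/q_11
i=0: a=17 ⇒ p=17, q=1
i=1: a=5 ⇒ p=86, q=5
…
i=4: a=3 ⇒ p=979, q=57
…
i=7: a=2 ⇒ p=31208, q=1817
…
i=9: a=2 ⇒ p=247414, q=14405
i=10: a=1 ⇒ p=355517, q=20699
i=11: a=5 ⇒ p=2024999, q=117900
fundamental: x₁=2024999, y₁=117900  (since 4100620950001 − 295·13900410000 = 1)
(x_2, y_2) = (2024999·2024999 + 295·117900·117900, 2024999·117900 + 117900·2024999) = (8201241900001, 477494764200)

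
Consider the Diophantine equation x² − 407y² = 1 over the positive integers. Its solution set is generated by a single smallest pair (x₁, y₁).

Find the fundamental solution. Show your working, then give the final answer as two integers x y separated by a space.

[20; 5,1,2,1,5,40] for √407; ℓ=6 ⇒ convergent index 5
k=0  a_k=20  p_k/q_k = 20/1
…
k=4  a_k=1  p_k/q_k = 464/23
k=5  a_k=5  p_k/q_k = 2663/132
→ (2663, 132).  Check: 2663²=7091569, 407·132²=7091568, difference 1.

2663 132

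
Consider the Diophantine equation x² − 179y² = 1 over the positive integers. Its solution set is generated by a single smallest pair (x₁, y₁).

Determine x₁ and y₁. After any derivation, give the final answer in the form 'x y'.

d=179: √d = [13; 2,1,1,1,3,…,1,2,26] (ℓ=14, even), read p_13/q_13
k=0  a_k=13  p_k/q_k = 13/1
k=1  a_k=2  p_k/q_k = 27/2
…
k=6  a_k=5  p_k/q_k = 2047/153
…
k=8  a_k=5  p_k/q_k = 137042/10243
…
k=10  a_k=1  p_k/q_k = 575167/42990
…
k=12  a_k=1  p_k/q_k = 1588459/118727
k=13  a_k=2  p_k/q_k = 4190210/313191
fundamental: x₁=4190210, y₁=313191  (since 17557859844100 − 179·98088602481 = 1)

4190210 313191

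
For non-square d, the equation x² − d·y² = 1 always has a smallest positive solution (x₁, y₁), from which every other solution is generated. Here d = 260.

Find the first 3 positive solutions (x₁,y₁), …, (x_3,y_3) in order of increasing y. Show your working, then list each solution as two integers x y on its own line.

129 8
33281 2064
8586369 532504

√260 → a₀=16, period (8,32); ℓ=2 even so k=1
step 0: (16, 1)  from 16·(1,0) + (0,1)
step 1: (129, 8)  from 8·(16,1) + (1,0)
→ (129, 8).  Check: 129²=16641, 260·8²=16640, difference 1.
(x_2, y_2) = (129·129 + 260·8·8, 129·8 + 8·129) = (33281, 2064)
(x_3, y_3) = (129·33281 + 260·8·2064, 129·2064 + 8·33281) = (8586369, 532504)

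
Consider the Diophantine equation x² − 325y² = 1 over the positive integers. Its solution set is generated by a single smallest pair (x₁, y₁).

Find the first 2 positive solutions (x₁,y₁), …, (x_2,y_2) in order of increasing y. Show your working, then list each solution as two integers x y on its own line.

√325 = [18; 36, …], period ℓ=1 (odd) → k=1
i=0: a=18 ⇒ p=18, q=1
i=1: a=36 ⇒ p=649, q=36
→ (649, 36).  Check: 649²=421201, 325·36²=421200, difference 1.
(649+36√325)^2 = 842401 + 46728√325

649 36
842401 46728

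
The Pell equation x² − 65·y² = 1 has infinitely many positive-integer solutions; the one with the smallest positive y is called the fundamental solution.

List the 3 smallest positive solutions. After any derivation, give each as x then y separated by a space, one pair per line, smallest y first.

129 16
33281 4128
8586369 1065008

[8; 16] for √65; ℓ=1 ⇒ convergent index 1
k=0  a_k=8  p_k/q_k = 8/1
k=1  a_k=16  p_k/q_k = 129/16
(x₁, y₁) = (129, 16);  129² − 65·16² = 1 ✓
(x_2, y_2) = (129·129 + 65·16·16, 129·16 + 16·129) = (33281, 4128)
(x_3, y_3) = (129·33281 + 65·16·4128, 129·4128 + 16·33281) = (8586369, 1065008)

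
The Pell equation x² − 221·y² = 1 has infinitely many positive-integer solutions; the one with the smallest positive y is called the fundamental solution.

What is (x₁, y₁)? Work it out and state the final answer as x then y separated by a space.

1665 112

d=221: √d = [14; 1,6,2,6,1,28] (ℓ=6, even), read p_5/q_5
i=0: a=14 ⇒ p=14, q=1
…
i=4: a=6 ⇒ p=1442, q=97
i=5: a=1 ⇒ p=1665, q=112
→ (1665, 112).  Check: 1665²=2772225, 221·112²=2772224, difference 1.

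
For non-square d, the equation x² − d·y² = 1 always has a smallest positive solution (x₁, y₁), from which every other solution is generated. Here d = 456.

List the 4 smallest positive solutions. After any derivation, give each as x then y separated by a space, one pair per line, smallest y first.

1025 48
2101249 98400
4307559425 201719952
8830494720001 413525803200

√456 = [21; 2,1,4,1,2,42, …], period ℓ=6 (even) → k=5
a_0=21:  p_0=21·1+0=21,  q_0=21·0+1=1
a_1=2:  p_1=2·21+1=43,  q_1=2·1+0=2
a_2=1:  p_2=1·43+21=64,  q_2=1·2+1=3
a_3=4:  p_3=4·64+43=299,  q_3=4·3+2=14
a_4=1:  p_4=1·299+64=363,  q_4=1·14+3=17
a_5=2:  p_5=2·363+299=1025,  q_5=2·17+14=48
→ (1025, 48).  Check: 1025²=1050625, 456·48²=1050624, difference 1.
k=2:  x_2 = 1025·1025+456·48·48 = 2101249,  y_2 = 1025·48+48·1025 = 98400
k=3:  x_3 = 1025·2101249+456·48·98400 = 4307559425,  y_3 = 1025·98400+48·2101249 = 201719952
k=4:  x_4 = 1025·4307559425+456·48·201719952 = 8830494720001,  y_4 = 1025·201719952+48·4307559425 = 413525803200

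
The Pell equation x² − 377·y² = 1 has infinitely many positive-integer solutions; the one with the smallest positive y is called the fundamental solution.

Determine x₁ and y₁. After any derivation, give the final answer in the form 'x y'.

233 12

d=377: √d = [19; 2,2,2,38] (ℓ=4, even), read p_3/q_3
k=0  a_k=19  p_k/q_k = 19/1
…
k=2  a_k=2  p_k/q_k = 97/5
k=3  a_k=2  p_k/q_k = 233/12
(x₁, y₁) = (233, 12);  233² − 377·12² = 1 ✓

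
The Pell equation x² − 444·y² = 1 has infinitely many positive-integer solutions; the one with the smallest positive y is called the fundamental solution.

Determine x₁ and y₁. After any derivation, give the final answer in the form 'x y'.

√444 → a₀=21, period (14,42); ℓ=2 even so k=1
a_0=21:  p_0=21·1+0=21,  q_0=21·0+1=1
a_1=14:  p_1=14·21+1=295,  q_1=14·1+0=14
→ (295, 14).  Check: 295²=87025, 444·14²=87024, difference 1.

295 14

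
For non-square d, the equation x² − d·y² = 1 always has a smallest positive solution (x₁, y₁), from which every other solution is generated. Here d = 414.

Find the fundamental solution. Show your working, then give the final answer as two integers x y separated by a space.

√414 = [20; 2,1,7,2,7,1,2,40, …], period ℓ=8 (even) → k=7
step 0: (20, 1)  from 20·(1,0) + (0,1)
step 1: (41, 2)  from 2·(20,1) + (1,0)
step 2: (61, 3)  from 1·(41,2) + (20,1)
step 3: (468, 23)  from 7·(61,3) + (41,2)
step 4: (997, 49)  from 2·(468,23) + (61,3)
step 5: (7447, 366)  from 7·(997,49) + (468,23)
step 6: (8444, 415)  from 1·(7447,366) + (997,49)
step 7: (24335, 1196)  from 2·(8444,415) + (7447,366)
(x₁, y₁) = (24335, 1196);  24335² − 414·1196² = 1 ✓

24335 1196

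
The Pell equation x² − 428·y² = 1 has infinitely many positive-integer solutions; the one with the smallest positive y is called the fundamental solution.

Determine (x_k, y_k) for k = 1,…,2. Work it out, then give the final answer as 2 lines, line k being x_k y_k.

√428 = [20; 1,2,4,1,5,10,5,1,4,2,1,40, …], period ℓ=12 (even) → k=11
step 0: (20, 1)  from 20·(1,0) + (0,1)
step 1: (21, 1)  from 1·(20,1) + (1,0)
…
step 3: (269, 13)  from 4·(62,3) + (21,1)
step 4: (331, 16)  from 1·(269,13) + (62,3)
step 5: (1924, 93)  from 5·(331,16) + (269,13)
step 6: (19571, 946)  from 10·(1924,93) + (331,16)
step 7: (99779, 4823)  from 5·(19571,946) + (1924,93)
step 8: (119350, 5769)  from 1·(99779,4823) + (19571,946)
step 9: (577179, 27899)  from 4·(119350,5769) + (99779,4823)
step 10: (1273708, 61567)  from 2·(577179,27899) + (119350,5769)
step 11: (1850887, 89466)  from 1·(1273708,61567) + (577179,27899)
→ (1850887, 89466).  Check: 1850887²=3425782686769, 428·89466²=3425782686768, difference 1.
n=2: (1850887,89466)∘(1850887,89466) = (1850887·1850887+428·89466·89466, 1850887·89466+89466·1850887) = (6851565373537,331182912684)

1850887 89466
6851565373537 331182912684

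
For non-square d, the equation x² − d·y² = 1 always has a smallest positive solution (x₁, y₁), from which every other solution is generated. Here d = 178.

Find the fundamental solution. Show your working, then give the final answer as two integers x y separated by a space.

d=178: √d = [13; 2,1,12,1,2,26] (ℓ=6, even), read p_5/q_5
k=0  a_k=13  p_k/q_k = 13/1
…
k=2  a_k=1  p_k/q_k = 40/3
k=3  a_k=12  p_k/q_k = 507/38
k=4  a_k=1  p_k/q_k = 547/41
k=5  a_k=2  p_k/q_k = 1601/120
(x₁, y₁) = (1601, 120);  1601² − 178·120² = 1 ✓

1601 120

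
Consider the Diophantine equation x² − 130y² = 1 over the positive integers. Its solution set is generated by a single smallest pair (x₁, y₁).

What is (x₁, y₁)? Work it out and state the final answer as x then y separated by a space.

[11; 2,2,22] for √130; ℓ=3 ⇒ convergent index 5
a_0=11:  p_0=11·1+0=11,  q_0=11·0+1=1
…
a_2=2:  p_2=2·23+11=57,  q_2=2·2+1=5
a_3=22:  p_3=22·57+23=1277,  q_3=22·5+2=112
a_4=2:  p_4=2·1277+57=2611,  q_4=2·112+5=229
a_5=2:  p_5=2·2611+1277=6499,  q_5=2·229+112=570
→ (6499, 570).  Check: 6499²=42237001, 130·570²=42237000, difference 1.

6499 570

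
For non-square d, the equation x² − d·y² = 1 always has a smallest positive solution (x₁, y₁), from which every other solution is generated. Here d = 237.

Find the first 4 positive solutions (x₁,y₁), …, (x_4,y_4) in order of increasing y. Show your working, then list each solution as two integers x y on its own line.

√237 = [15; 2,1,1,7,10,7,1,1,2,30, …], period ℓ=10 (even) → k=9
i=0: a=15 ⇒ p=15, q=1
i=1: a=2 ⇒ p=31, q=2
i=2: a=1 ⇒ p=46, q=3
i=3: a=1 ⇒ p=77, q=5
i=4: a=7 ⇒ p=585, q=38
…
i=7: a=1 ⇒ p=48001, q=3118
i=8: a=1 ⇒ p=90075, q=5851
i=9: a=2 ⇒ p=228151, q=14820
→ (228151, 14820).  Check: 228151²=52052878801, 237·14820²=52052878800, difference 1.
k=2:  x_2 = 228151·228151+237·14820·14820 = 104105757601,  y_2 = 228151·14820+14820·228151 = 6762395640
k=3:  x_3 = 228151·104105757601+237·14820·6762395640 = 47503665404623351,  y_3 = 228151·6762395640+14820·104105757601 = 3085694655308460
k=4:  x_4 = 228151·47503665404623351+237·14820·3085694655308460 = 21676017531356338550401,  y_4 = 228151·3085694655308460+14820·47503665404623351 = 1408008642599798519280

228151 14820
104105757601 6762395640
47503665404623351 3085694655308460
21676017531356338550401 1408008642599798519280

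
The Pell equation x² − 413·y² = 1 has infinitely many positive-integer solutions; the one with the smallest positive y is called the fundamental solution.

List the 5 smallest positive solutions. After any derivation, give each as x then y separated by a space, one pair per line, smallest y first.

[20; 3,9,1,4,1,9,3,40] for √413; ℓ=8 ⇒ convergent index 7
i=0: a=20 ⇒ p=20, q=1
i=1: a=3 ⇒ p=61, q=3
i=2: a=9 ⇒ p=569, q=28
i=3: a=1 ⇒ p=630, q=31
i=4: a=4 ⇒ p=3089, q=152
…
i=6: a=9 ⇒ p=36560, q=1799
i=7: a=3 ⇒ p=113399, q=5580
(x₁, y₁) = (113399, 5580);  113399² − 413·5580² = 1 ✓
(x_2, y_2) = (113399·113399 + 413·5580·5580, 113399·5580 + 5580·113399) = (25718666401, 1265532840)
(x_3, y_3) = (113399·25718666401 + 413·5580·1265532840, 113399·1265532840 + 5580·25718666401) = (5832942102300599, 287020317040740)
(x_4, y_4) = (113399·5832942102300599 + 413·5580·287020317040740, 113399·287020317040740 + 5580·5832942102300599) = (1322899602891852585601, 65095633862940217680)
(x_5, y_5) = (113399·1322899602891852585601 + 413·5580·65095633862940217680, 113399·65095633862940217680 + 5580·1322899602891852585601) = (300030984130833440606834999, 14763559568560095172347900)

113399 5580
25718666401 1265532840
5832942102300599 287020317040740
1322899602891852585601 65095633862940217680
300030984130833440606834999 14763559568560095172347900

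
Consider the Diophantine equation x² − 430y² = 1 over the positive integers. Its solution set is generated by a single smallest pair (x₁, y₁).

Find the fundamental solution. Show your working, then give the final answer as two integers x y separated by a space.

2862251 138030

[20; 1,2,1,3,1,…,2,1,40] for √430; ℓ=14 ⇒ convergent index 13
a_0=20:  p_0=20·1+0=20,  q_0=20·0+1=1
…
a_2=2:  p_2=2·21+20=62,  q_2=2·1+1=3
…
a_5=1:  p_5=1·311+83=394,  q_5=1·15+4=19
…
a_7=8:  p_7=8·2675+394=21794,  q_7=8·129+19=1051
…
a_9=1:  p_9=1·133439+21794=155233,  q_9=1·6435+1051=7486
…
a_12=2:  p_12=2·754371+599138=2107880,  q_12=2·36379+28893=101651
a_13=1:  p_13=1·2107880+754371=2862251,  q_13=1·101651+36379=138030
fundamental: x₁=2862251, y₁=138030  (since 8192480787001 − 430·19052280900 = 1)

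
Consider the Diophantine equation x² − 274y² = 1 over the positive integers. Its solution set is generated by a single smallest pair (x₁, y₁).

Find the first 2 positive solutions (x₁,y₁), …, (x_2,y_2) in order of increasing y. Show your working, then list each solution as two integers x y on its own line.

3959299 239190
31352097142801 1894049455620

d=274: √d = [16; 1,1,4,4,1,1,32] (ℓ=7, odd), read p_13/q_13
step 0: (16, 1)  from 16·(1,0) + (0,1)
…
step 6: (1407, 85)  from 1·(778,47) + (629,38)
step 7: (45802, 2767)  from 32·(1407,85) + (778,47)
…
step 9: (93011, 5619)  from 1·(47209,2852) + (45802,2767)
…
step 12: (2189276, 132259)  from 1·(1770023,106931) + (419253,25328)
step 13: (3959299, 239190)  from 1·(2189276,132259) + (1770023,106931)
fundamental: x₁=3959299, y₁=239190  (since 15676048571401 − 274·57211856100 = 1)
(x_2, y_2) = (3959299·3959299 + 274·239190·239190, 3959299·239190 + 239190·3959299) = (31352097142801, 1894049455620)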